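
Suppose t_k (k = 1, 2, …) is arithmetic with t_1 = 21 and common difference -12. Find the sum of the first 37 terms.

t_k = 21 + (k - 1)·(-12).
t_{37} = -411; S = 37·(21 + (-411))/2 = -7215.

-7215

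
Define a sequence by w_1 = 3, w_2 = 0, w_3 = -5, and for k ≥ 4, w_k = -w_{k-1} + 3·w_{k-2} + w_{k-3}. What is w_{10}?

Iterate the recurrence:
w_4 = 8  w_5 = -23  w_6 = 42  w_7 = -103  w_8 = 206  w_9 = -473  w_{10} = 988.

988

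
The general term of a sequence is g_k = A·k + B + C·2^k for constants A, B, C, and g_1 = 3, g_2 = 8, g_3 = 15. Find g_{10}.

At k = 1, 2, 3: A + B + 2C = 3; 2A + B + 4C = 8; 3A + B + 8C = 15.
Subtracting the first from the second: A + 2C = 5.
Subtracting the second from the third: A + 4C = 7.
Solving: C = 1, A = 3, then B = -2.
Hence g_{10} = 3·10 + (-2) + 1·1024 = 1052.

1052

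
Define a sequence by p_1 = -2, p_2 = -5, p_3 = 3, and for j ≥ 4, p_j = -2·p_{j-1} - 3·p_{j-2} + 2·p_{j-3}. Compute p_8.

Iterate the recurrence:
p_4 = 5; p_5 = -29; p_6 = 49; p_7 = -1; p_8 = -203.

-203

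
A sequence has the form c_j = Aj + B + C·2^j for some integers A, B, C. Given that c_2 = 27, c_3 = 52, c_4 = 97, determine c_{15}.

163912

The three given values yield: 2A + B + 4C = 27; 3A + B + 8C = 52; 4A + B + 16C = 97.
Subtracting the first from the second: A + 4C = 25.
Subtracting the second from the third: A + 8C = 45.
Solving: C = 5, A = 5, then B = -3.
So c_j = 5·j + (-3) + 5·2^j; at j=15 this is 163912.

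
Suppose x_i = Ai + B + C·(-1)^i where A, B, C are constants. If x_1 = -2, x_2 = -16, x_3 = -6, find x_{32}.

-76

Write the equations: A + B - C = -2; 2A + B + C = -16; 3A + B - C = -6.
Subtracting the first from the second: A + 2C = -14.
Subtracting the second from the third: A - 2C = 10.
Solving: C = -6, A = -2, then B = -6.
Therefore x_{32} = -64 + (-6) + (-6)·1 = -76.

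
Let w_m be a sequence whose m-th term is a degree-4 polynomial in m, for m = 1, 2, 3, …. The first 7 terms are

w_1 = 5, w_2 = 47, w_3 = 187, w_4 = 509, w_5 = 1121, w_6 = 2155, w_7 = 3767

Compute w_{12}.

1st diffs: 42, 140, 322, 612, 1034, 1612.
2nd diffs: 98, 182, 290, 422, 578.
3rd diffs: 84, 108, 132, 156.
4th diffs: 24, 24, 24 (constant).
Newton forward-difference form: w_m = 5 + 42·C(m-1,1) + 98·C(m-1,2) + 84·C(m-1,3) + 24·C(m-1,4).
At m = 12: m-1 = 11, so w_{12} = 5 + 462 + 5390 + 13860 + 7920 = 27637.

27637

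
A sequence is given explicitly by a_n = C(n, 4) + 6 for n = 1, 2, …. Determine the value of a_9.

C(9, 4) = 126, so a_9 = 132.

132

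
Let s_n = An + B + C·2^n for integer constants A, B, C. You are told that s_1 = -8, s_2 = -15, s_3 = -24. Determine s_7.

-164

The three given values yield: A + B + 2C = -8; 2A + B + 4C = -15; 3A + B + 8C = -24.
Subtracting the first from the second: A + 2C = -7.
Subtracting the second from the third: A + 4C = -9.
Solving: C = -1, A = -5, then B = -1.
Therefore s_7 = -35 + (-1) + (-1)·128 = -164.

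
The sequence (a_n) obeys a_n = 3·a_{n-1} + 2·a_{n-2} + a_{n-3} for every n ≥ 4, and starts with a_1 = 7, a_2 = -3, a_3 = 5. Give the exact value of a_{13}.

Iterate the recurrence:
a_4 = 16;  a_5 = 55;  a_6 = 202;  a_7 = 732;  a_8 = 2655;  a_9 = 9631;  a_{10} = 34935;  a_{11} = 126722;  a_{12} = 459667;  a_{13} = 1667380.

1667380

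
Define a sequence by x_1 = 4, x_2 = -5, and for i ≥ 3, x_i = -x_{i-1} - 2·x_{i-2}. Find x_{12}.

-203

Step forward from the initial values:
x_3 = -3;  x_4 = 13;  x_5 = -7;  x_6 = -19;  x_7 = 33;  x_8 = 5;  x_9 = -71;  x_{10} = 61;  x_{11} = 81;  x_{12} = -203.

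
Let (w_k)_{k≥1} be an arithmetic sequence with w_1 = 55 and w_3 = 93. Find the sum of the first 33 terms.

11847

Common difference d = (93 - 55) / (3 - 1) = 19.
w_k = 55 + (k - 1)·19.
w_{33} = 663; S = 33·(55 + 663)/2 = 11847.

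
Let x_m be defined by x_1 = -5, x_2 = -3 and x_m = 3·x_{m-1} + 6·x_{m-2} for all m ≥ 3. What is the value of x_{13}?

-83787615

Compute successive terms:
x_3 = -39; x_4 = -135; x_5 = -639; …; x_{10} = -1002375; x_{11} = -4382991; x_{12} = -19163223; x_{13} = -83787615.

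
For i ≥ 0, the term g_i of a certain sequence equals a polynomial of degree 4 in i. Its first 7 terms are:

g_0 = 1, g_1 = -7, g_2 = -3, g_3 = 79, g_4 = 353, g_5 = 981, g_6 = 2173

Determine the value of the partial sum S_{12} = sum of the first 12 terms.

1st diffs: -8, 4, 82, 274, 628, 1192.
2nd diffs: 12, 78, 192, 354, 564.
3rd diffs: 66, 114, 162, 210.
4th diffs: 48, 48, 48 (constant).
Newton forward-difference form: g_i = 1 + (-8)·C(i,1) + 12·C(i,2) + 66·C(i,3) + 48·C(i,4).
Continuing: …, 4187, 7329, 11953, 18461, …, g_{11} = 27303.
Summing i = 0..11 (12 terms) gives 72810.

72810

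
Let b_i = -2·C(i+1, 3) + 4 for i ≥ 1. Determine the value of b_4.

-16

C(5, 3) = 10, so b_4 = -16.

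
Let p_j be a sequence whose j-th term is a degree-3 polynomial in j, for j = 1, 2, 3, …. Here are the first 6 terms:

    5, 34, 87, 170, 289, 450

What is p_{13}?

1st diffs: 29, 53, 83, 119, 161.
2nd diffs: 24, 30, 36, 42.
3rd diffs: 6, 6, 6 (constant).
Newton forward-difference form: p_j = 5 + 29·C(j-1,1) + 24·C(j-1,2) + 6·C(j-1,3).
At j = 13: j-1 = 12, so p_{13} = 5 + 348 + 1584 + 1320 = 3257.

3257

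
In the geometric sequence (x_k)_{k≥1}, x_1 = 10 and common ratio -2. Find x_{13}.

x_k = 10·(-2)^(k-1).
x_{13} = 10·(-2)^12 = 40960.

40960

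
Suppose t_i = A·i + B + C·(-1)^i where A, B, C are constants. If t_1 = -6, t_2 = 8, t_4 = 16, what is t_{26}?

Write the equations: A + B - C = -6; 2A + B + C = 8; 4A + B + C = 16.
Subtracting the first from the second: A + 2C = 14.
Subtracting the second from the third: 2A = 8.
Solving: C = 5, A = 4, then B = -5.
Therefore t_{26} = 104 + (-5) + 5·1 = 104.

104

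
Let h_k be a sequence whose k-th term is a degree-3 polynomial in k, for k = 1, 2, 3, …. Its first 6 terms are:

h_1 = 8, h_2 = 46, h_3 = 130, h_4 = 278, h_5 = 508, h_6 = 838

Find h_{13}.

7460

1st diffs: 38, 84, 148, 230, 330.
2nd diffs: 46, 64, 82, 100.
3rd diffs: 18, 18, 18 (constant).
Newton forward-difference form: h_k = 8 + 38·C(k-1,1) + 46·C(k-1,2) + 18·C(k-1,3).
At k = 13: k-1 = 12, so h_{13} = 8 + 456 + 3036 + 3960 = 7460.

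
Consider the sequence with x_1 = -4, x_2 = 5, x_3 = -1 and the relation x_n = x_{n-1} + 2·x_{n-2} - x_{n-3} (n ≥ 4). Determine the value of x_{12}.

856

Compute successive terms:
x_4 = 13, x_5 = 6, x_6 = 33, x_7 = 32, x_8 = 92, x_9 = 123, x_{10} = 275, x_{11} = 429, x_{12} = 856.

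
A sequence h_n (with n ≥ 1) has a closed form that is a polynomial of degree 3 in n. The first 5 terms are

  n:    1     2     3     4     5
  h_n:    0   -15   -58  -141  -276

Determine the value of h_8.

-1113

1st diffs: -15, -43, -83, -135.
2nd diffs: -28, -40, -52.
3rd diffs: -12, -12 (constant).
Newton forward-difference form: h_n = (-15)·C(n-1,1) + (-28)·C(n-1,2) + (-12)·C(n-1,3).
At n = 8: n-1 = 7, so h_8 = -105 - 588 - 420 = -1113.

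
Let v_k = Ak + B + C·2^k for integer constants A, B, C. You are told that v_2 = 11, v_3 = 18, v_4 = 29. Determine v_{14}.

At k = 2, 3, 4: 2A + B + 4C = 11; 3A + B + 8C = 18; 4A + B + 16C = 29.
Subtracting the first from the second: A + 4C = 7.
Subtracting the second from the third: A + 8C = 11.
Solving: C = 1, A = 3, then B = 1.
Therefore v_{14} = 42 + 1 + 1·16384 = 16427.

16427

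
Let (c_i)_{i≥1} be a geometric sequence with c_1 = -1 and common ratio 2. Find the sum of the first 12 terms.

c_i = (-1)·2^(i-1).
S = (-1)·(2^12 - 1)/(2 - 1) = (-1)·(4096 - 1)/(1) = -4095.

-4095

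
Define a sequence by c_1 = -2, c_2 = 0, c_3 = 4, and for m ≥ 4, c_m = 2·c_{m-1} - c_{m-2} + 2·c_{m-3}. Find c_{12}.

Compute successive terms:
c_4 = 4, c_5 = 4, c_6 = 12, c_7 = 28, c_8 = 52, c_9 = 100, c_{10} = 204, c_{11} = 412, c_{12} = 820.

820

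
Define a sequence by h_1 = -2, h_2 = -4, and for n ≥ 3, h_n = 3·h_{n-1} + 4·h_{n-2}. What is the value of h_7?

-4916

Step forward from the initial values:
h_3 = -20  h_4 = -76  h_5 = -308  h_6 = -1228  h_7 = -4916.
(Characteristic roots are 4 and -1.)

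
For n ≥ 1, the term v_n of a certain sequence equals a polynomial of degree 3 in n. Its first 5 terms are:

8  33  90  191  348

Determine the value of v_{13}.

5060

1st diffs: 25, 57, 101, 157.
2nd diffs: 32, 44, 56.
3rd diffs: 12, 12 (constant).
So v_n = 2n^3 + 4n^2 - n + 3.
Evaluating at n = 13 gives v_{13} = 5060.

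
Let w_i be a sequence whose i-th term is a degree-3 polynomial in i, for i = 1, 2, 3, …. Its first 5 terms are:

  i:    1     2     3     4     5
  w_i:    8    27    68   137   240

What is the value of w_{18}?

1st diffs: 19, 41, 69, 103.
2nd diffs: 22, 28, 34.
3rd diffs: 6, 6 (constant).
So w_i = i^3 + 5i^2 - 3i + 5.
Evaluating at i = 18 gives w_{18} = 7403.

7403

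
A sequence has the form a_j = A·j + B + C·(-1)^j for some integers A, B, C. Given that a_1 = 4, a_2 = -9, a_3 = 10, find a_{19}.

58

Write the equations: A + B - C = 4; 2A + B + C = -9; 3A + B - C = 10.
Subtracting the first from the second: A + 2C = -13.
Subtracting the second from the third: A - 2C = 19.
Solving: C = -8, A = 3, then B = -7.
Hence a_{19} = 3·19 + (-7) + (-8)·(-1) = 58.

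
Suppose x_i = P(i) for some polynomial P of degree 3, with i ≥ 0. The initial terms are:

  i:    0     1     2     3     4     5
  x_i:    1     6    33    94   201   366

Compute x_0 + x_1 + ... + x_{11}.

1st diffs: 5, 27, 61, 107, 165.
2nd diffs: 22, 34, 46, 58.
3rd diffs: 12, 12, 12 (constant).
Newton forward-difference form: x_i = 1 + 5·C(i,1) + 22·C(i,2) + 12·C(i,3).
Continuing: …, 601, 918, 1329, 1846, …, x_{11} = 3246.
Summing i = 0..11 (12 terms) gives 11122.

11122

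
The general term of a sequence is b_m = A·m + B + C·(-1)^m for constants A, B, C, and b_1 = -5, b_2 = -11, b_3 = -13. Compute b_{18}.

-75

The three given values yield: A + B - C = -5; 2A + B + C = -11; 3A + B - C = -13.
Subtracting the first from the second: A + 2C = -6.
Subtracting the second from the third: A - 2C = -2.
Solving: C = -1, A = -4, then B = -2.
Therefore b_{18} = -72 + (-2) + (-1)·1 = -75.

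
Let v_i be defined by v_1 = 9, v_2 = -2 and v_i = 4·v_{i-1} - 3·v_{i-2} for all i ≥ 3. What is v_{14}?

Applying the relation repeatedly:
v_3 = -35, v_4 = -134, v_5 = -431, …, v_{11} = -324755, v_{12} = -974294, v_{13} = -2922911, v_{14} = -8768762.
(Characteristic roots are 3 and 1.)

-8768762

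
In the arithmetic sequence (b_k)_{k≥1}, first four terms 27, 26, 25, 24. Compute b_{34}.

-6

Common difference d = -1.
b_k = 27 + (k - 1)·(-1).
b_{34} = 27 + 33·(-1) = -6.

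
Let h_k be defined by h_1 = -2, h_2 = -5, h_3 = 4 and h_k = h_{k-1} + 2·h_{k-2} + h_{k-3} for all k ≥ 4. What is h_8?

Compute successive terms:
h_4 = -8;  h_5 = -5;  h_6 = -17;  h_7 = -35;  h_8 = -74.

-74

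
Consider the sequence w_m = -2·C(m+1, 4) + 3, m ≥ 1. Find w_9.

C(10, 4) = 210, so w_9 = -417.

-417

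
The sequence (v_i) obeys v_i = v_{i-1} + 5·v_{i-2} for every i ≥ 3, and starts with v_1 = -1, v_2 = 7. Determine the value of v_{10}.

Compute successive terms:
v_3 = 2; v_4 = 37; v_5 = 47; v_6 = 232; v_7 = 467; v_8 = 1627; v_9 = 3962; v_{10} = 12097.

12097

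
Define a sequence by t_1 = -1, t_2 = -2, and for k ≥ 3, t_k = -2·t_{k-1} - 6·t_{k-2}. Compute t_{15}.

113536

Applying the relation repeatedly:
t_3 = 10, t_4 = -8, t_5 = -44, …, t_{12} = 16768, t_{13} = 43840, t_{14} = -188288, t_{15} = 113536.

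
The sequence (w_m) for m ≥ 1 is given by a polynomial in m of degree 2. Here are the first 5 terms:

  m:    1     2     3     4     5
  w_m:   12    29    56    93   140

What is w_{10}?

525

1st diffs: 17, 27, 37, 47.
2nd diffs: 10, 10, 10 (constant).
Newton forward-difference form: w_m = 12 + 17·C(m-1,1) + 10·C(m-1,2).
At m = 10: m-1 = 9, so w_{10} = 12 + 153 + 360 = 525.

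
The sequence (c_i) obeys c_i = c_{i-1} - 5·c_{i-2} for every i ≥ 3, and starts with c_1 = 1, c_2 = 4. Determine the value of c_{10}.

259

Step forward from the initial values:
c_3 = -1, c_4 = -21, c_5 = -16, c_6 = 89, c_7 = 169, c_8 = -276, c_9 = -1121, c_{10} = 259.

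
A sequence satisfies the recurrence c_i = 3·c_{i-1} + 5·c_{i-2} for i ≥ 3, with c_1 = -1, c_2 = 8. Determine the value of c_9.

120671

c_3 = 19, c_4 = 97, c_5 = 386, c_6 = 1643, c_7 = 6859, c_8 = 28792, c_9 = 120671.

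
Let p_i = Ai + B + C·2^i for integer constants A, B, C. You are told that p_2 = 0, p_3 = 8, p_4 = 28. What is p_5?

At i = 2, 3, 4: 2A + B + 4C = 0; 3A + B + 8C = 8; 4A + B + 16C = 28.
Subtracting the first from the second: A + 4C = 8.
Subtracting the second from the third: A + 8C = 20.
Solving: C = 3, A = -4, then B = -4.
Hence p_5 = -4·5 + (-4) + 3·32 = 72.

72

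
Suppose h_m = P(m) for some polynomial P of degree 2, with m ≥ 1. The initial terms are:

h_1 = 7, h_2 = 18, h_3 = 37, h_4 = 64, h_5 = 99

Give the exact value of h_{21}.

1747

1st diffs: 11, 19, 27, 35.
2nd diffs: 8, 8, 8 (constant).
Newton forward-difference form: h_m = 7 + 11·C(m-1,1) + 8·C(m-1,2).
At m = 21: m-1 = 20, so h_{21} = 7 + 220 + 1520 = 1747.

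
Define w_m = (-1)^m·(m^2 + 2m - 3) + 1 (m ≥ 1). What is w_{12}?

(-1)^12 = 1; m^2 + 2m - 3 at m=12 is 165; so w_{12} = 166.

166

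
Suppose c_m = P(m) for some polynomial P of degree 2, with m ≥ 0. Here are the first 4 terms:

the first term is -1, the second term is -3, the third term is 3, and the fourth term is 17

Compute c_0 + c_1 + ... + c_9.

1st diffs: -2, 6, 14.
2nd diffs: 8, 8 (constant).
So c_m = 4m^2 - 6m - 1.
Continuing: …, 39, 69, 107, 153, …, c_9 = 269.
Summing m = 0..9 (10 terms) gives 860.

860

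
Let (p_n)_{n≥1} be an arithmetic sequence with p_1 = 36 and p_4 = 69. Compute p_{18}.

Common difference d = (69 - 36) / (4 - 1) = 11.
p_n = 36 + (n - 1)·11.
p_{18} = 36 + 17·11 = 223.

223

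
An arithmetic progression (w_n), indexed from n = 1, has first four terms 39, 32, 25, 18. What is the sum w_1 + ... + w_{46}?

Common difference d = -7.
w_n = 39 + (n - 1)·(-7).
w_{46} = -276; S = 46·(39 + (-276))/2 = -5451.

-5451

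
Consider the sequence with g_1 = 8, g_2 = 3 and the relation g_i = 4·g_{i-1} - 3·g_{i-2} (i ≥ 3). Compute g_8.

Compute successive terms:
g_3 = -12; g_4 = -57; g_5 = -192; g_6 = -597; g_7 = -1812; g_8 = -5457.
(Characteristic roots are 3 and 1.)

-5457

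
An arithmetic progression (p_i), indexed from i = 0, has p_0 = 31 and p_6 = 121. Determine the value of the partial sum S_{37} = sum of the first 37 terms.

Common difference d = (121 - 31) / (6 - 0) = 15.
p_i = 31 + (i - 0)·15.
p_{36} = 571; S = 37·(31 + 571)/2 = 11137.

11137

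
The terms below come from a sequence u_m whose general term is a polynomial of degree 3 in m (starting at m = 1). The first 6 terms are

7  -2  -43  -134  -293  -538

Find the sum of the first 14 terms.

-30387

1st diffs: -9, -41, -91, -159, -245.
2nd diffs: -32, -50, -68, -86.
3rd diffs: -18, -18, -18 (constant).
So u_m = -3m^3 + 2m^2 + 6m + 2.
Continuing: …, -887, -1358, -1969, -2738, …, u_{14} = -7754.
Summing m = 1..14 (14 terms) gives -30387.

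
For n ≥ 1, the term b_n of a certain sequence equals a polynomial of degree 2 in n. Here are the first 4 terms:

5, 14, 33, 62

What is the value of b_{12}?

654

1st diffs: 9, 19, 29.
2nd diffs: 10, 10 (constant).
Newton forward-difference form: b_n = 5 + 9·C(n-1,1) + 10·C(n-1,2).
At n = 12: n-1 = 11, so b_{12} = 5 + 99 + 550 = 654.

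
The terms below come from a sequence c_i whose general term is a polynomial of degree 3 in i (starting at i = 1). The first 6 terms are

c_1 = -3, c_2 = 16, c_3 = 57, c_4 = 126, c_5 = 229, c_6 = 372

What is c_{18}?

7392

1st diffs: 19, 41, 69, 103, 143.
2nd diffs: 22, 28, 34, 40.
3rd diffs: 6, 6, 6 (constant).
Newton forward-difference form: c_i = -3 + 19·C(i-1,1) + 22·C(i-1,2) + 6·C(i-1,3).
At i = 18: i-1 = 17, so c_{18} = -3 + 323 + 2992 + 4080 = 7392.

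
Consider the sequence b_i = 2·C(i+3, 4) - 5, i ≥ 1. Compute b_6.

C(9, 4) = 126, so b_6 = 247.

247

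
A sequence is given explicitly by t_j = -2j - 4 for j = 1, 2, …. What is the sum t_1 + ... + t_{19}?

Over j = 1..19: Σj = 190.
Total = (-2)·190 + (-4)·19 = -456.

-456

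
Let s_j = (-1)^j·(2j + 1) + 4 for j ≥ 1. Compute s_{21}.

(-1)^21 = -1; 2j + 1 at j=21 is 43; so s_{21} = -39.

-39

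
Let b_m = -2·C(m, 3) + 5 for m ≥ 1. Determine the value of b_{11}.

C(11, 3) = 165, so b_{11} = -325.

-325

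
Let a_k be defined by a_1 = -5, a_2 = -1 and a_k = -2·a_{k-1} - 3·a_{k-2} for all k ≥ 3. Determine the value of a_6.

71

Compute successive terms:
a_3 = 17; a_4 = -31; a_5 = 11; a_6 = 71.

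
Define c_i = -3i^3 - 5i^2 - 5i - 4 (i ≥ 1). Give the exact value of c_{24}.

-44476

c_{24} = -3·24^3 - 5·24^2 - 5·24 - 4 = -44476.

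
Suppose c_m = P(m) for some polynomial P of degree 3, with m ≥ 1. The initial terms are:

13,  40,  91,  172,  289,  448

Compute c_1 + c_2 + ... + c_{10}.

1st diffs: 27, 51, 81, 117, 159.
2nd diffs: 24, 30, 36, 42.
3rd diffs: 6, 6, 6 (constant).
Newton forward-difference form: c_m = 13 + 27·C(m-1,1) + 24·C(m-1,2) + 6·C(m-1,3).
Continuing: 655, 916, 1237, 1624.
Summing m = 1..10 (10 terms) gives 5485.

5485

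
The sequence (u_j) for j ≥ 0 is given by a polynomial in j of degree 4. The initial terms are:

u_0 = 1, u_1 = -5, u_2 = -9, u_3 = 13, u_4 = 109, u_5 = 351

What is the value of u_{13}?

1st diffs: -6, -4, 22, 96, 242.
2nd diffs: 2, 26, 74, 146.
3rd diffs: 24, 48, 72.
4th diffs: 24, 24 (constant).
Newton forward-difference form: u_j = 1 + (-6)·C(j,1) + 2·C(j,2) + 24·C(j,3) + 24·C(j,4).
At j = 13: j = 13, so u_{13} = 1 - 78 + 156 + 6864 + 17160 = 24103.

24103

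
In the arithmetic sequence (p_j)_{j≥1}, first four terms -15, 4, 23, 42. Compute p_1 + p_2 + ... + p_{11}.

Common difference d = 19.
p_j = -15 + (j - 1)·19.
p_{11} = 175; S = 11·(-15 + 175)/2 = 880.

880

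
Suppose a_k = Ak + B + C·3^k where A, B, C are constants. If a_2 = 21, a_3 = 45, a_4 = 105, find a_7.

Plug in k = 2, 3, 4: 2A + B + 9C = 21; 3A + B + 27C = 45; 4A + B + 81C = 105.
Subtracting the first from the second: A + 18C = 24.
Subtracting the second from the third: A + 54C = 60.
Solving: C = 1, A = 6, then B = 0.
So a_k = 6·k + 0 + 1·3^k; at k=7 this is 2229.

2229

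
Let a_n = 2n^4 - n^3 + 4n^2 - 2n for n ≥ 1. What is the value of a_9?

12699

a_9 = 2·9^4 - 1·9^3 + 4·9^2 - 2·9 = 12699.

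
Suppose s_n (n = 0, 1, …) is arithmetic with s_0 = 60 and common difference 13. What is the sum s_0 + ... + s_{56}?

24168

s_n = 60 + (n - 0)·13.
s_{56} = 788; S = 57·(60 + 788)/2 = 24168.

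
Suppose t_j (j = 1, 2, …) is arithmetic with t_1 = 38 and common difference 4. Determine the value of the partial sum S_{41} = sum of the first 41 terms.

t_j = 38 + (j - 1)·4.
t_{41} = 198; S = 41·(38 + 198)/2 = 4838.

4838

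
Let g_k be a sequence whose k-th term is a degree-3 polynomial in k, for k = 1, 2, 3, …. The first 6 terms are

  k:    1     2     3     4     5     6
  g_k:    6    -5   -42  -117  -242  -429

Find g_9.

-1482

1st diffs: -11, -37, -75, -125, -187.
2nd diffs: -26, -38, -50, -62.
3rd diffs: -12, -12, -12 (constant).
So g_k = -2k^3 - k^2 + 6k + 3.
Evaluating at k = 9 gives g_9 = -1482.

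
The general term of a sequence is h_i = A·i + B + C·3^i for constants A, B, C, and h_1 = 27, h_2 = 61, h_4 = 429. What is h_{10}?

The three given values yield: A + B + 3C = 27; 2A + B + 9C = 61; 4A + B + 81C = 429.
Subtracting the first from the second: A + 6C = 34.
Subtracting the second from the third: 2A + 72C = 368.
Solving: C = 5, A = 4, then B = 8.
So h_i = 4·i + 8 + 5·3^i; at i=10 this is 295293.

295293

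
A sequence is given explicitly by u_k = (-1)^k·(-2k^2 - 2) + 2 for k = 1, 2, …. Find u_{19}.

(-1)^19 = -1; -2k^2 - 2 at k=19 is -724; so u_{19} = 726.

726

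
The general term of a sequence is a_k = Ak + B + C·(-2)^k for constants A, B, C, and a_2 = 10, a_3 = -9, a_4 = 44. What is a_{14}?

Plug in k = 2, 3, 4: 2A + B + 4C = 10; 3A + B - 8C = -9; 4A + B + 16C = 44.
Subtracting the first from the second: A - 12C = -19.
Subtracting the second from the third: A + 24C = 53.
Solving: C = 2, A = 5, then B = -8.
So a_k = 5·k + (-8) + 2·(-2)^k; at k=14 this is 32830.

32830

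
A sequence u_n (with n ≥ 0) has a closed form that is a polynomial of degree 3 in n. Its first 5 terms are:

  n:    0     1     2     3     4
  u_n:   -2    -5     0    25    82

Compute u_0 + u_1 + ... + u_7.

1188

1st diffs: -3, 5, 25, 57.
2nd diffs: 8, 20, 32.
3rd diffs: 12, 12 (constant).
Newton forward-difference form: u_n = -2 + (-3)·C(n,1) + 8·C(n,2) + 12·C(n,3).
Continuing: 183, 340, 565.
Summing n = 0..7 (8 terms) gives 1188.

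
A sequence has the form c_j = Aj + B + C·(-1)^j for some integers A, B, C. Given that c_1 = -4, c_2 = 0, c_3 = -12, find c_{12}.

Write the equations: A + B - C = -4; 2A + B + C = 0; 3A + B - C = -12.
Subtracting the first from the second: A + 2C = 4.
Subtracting the second from the third: A - 2C = -12.
Solving: C = 4, A = -4, then B = 4.
Therefore c_{12} = -48 + 4 + 4·1 = -40.

-40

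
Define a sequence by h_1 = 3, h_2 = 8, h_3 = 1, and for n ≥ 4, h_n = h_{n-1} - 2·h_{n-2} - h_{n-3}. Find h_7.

Step forward from the initial values:
h_4 = -18  h_5 = -28  h_6 = 7  h_7 = 81.

81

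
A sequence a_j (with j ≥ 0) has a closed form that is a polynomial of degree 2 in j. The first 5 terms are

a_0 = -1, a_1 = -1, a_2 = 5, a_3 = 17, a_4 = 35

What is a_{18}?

917

1st diffs: 0, 6, 12, 18.
2nd diffs: 6, 6, 6 (constant).
Newton forward-difference form: a_j = -1 + 6·C(j,2).
At j = 18: j = 18, so a_{18} = -1 + 918 = 917.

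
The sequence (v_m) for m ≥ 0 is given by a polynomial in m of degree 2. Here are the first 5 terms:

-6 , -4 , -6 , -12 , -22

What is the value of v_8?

1st diffs: 2, -2, -6, -10.
2nd diffs: -4, -4, -4 (constant).
Newton forward-difference form: v_m = -6 + 2·C(m,1) + (-4)·C(m,2).
At m = 8: m = 8, so v_8 = -6 + 16 - 112 = -102.

-102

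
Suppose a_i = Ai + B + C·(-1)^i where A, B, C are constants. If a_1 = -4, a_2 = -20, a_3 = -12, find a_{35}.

-140

The three given values yield: A + B - C = -4; 2A + B + C = -20; 3A + B - C = -12.
Subtracting the first from the second: A + 2C = -16.
Subtracting the second from the third: A - 2C = 8.
Solving: C = -6, A = -4, then B = -6.
So a_i = -4·i + (-6) + (-6)·(-1)^i; at i=35 this is -140.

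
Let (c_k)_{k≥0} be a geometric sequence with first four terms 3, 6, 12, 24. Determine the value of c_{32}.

12884901888

Common ratio r = 2.
c_k = 3·2^(k-0).
c_{32} = 3·2^32 = 12884901888.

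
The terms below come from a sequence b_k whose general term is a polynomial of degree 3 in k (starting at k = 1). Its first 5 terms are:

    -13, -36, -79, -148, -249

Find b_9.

-1093

1st diffs: -23, -43, -69, -101.
2nd diffs: -20, -26, -32.
3rd diffs: -6, -6 (constant).
Newton forward-difference form: b_k = -13 + (-23)·C(k-1,1) + (-20)·C(k-1,2) + (-6)·C(k-1,3).
At k = 9: k-1 = 8, so b_9 = -13 - 184 - 560 - 336 = -1093.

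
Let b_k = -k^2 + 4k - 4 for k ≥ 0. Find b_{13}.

-121

b_{13} = -1·13^2 + 4·13 - 4 = -121.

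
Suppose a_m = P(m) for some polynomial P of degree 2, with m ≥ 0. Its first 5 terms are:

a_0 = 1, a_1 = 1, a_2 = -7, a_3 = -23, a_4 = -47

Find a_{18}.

-1223

1st diffs: 0, -8, -16, -24.
2nd diffs: -8, -8, -8 (constant).
Newton forward-difference form: a_m = 1 + (-8)·C(m,2).
At m = 18: m = 18, so a_{18} = 1 - 1224 = -1223.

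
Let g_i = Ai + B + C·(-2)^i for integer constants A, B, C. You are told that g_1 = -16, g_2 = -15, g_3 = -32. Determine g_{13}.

-8266

Plug in i = 1, 2, 3: A + B - 2C = -16; 2A + B + 4C = -15; 3A + B - 8C = -32.
Subtracting the first from the second: A + 6C = 1.
Subtracting the second from the third: A - 12C = -17.
Solving: C = 1, A = -5, then B = -9.
So g_i = -5·i + (-9) + 1·(-2)^i; at i=13 this is -8266.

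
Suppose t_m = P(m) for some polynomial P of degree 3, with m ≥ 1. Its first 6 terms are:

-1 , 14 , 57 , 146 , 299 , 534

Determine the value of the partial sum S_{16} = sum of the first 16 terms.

1st diffs: 15, 43, 89, 153, 235.
2nd diffs: 28, 46, 64, 82.
3rd diffs: 18, 18, 18 (constant).
Newton forward-difference form: t_m = -1 + 15·C(m-1,1) + 28·C(m-1,2) + 18·C(m-1,3).
Continuing: …, 869, 1322, 1911, 2654, …, t_{16} = 11354.
Summing m = 1..16 (16 terms) gives 50224.

50224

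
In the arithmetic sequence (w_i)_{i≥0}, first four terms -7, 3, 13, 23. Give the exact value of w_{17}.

163

Common difference d = 10.
w_i = -7 + (i - 0)·10.
w_{17} = -7 + 17·10 = 163.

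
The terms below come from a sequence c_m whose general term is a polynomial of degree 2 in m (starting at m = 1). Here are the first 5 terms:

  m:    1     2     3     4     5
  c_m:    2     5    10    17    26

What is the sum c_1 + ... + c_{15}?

1255

1st diffs: 3, 5, 7, 9.
2nd diffs: 2, 2, 2 (constant).
Newton forward-difference form: c_m = 2 + 3·C(m-1,1) + 2·C(m-1,2).
Continuing: …, 37, 50, 65, 82, …, c_{15} = 226.
Summing m = 1..15 (15 terms) gives 1255.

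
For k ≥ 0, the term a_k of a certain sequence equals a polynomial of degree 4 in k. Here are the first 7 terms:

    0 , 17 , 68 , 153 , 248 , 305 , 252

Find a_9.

1st diffs: 17, 51, 85, 95, 57, -53.
2nd diffs: 34, 34, 10, -38, -110.
3rd diffs: 0, -24, -48, -72.
4th diffs: -24, -24, -24 (constant).
Newton forward-difference form: a_k = 17·C(k,1) + 34·C(k,2) + (-24)·C(k,4).
At k = 9: k = 9, so a_9 = 153 + 1224 - 3024 = -1647.

-1647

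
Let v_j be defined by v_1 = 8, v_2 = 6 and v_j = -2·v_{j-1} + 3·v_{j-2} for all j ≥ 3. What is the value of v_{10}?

Compute successive terms:
v_3 = 12; v_4 = -6; v_5 = 48; v_6 = -114; v_7 = 372; v_8 = -1086; v_9 = 3288; v_{10} = -9834.
(Characteristic roots are 1 and -3.)

-9834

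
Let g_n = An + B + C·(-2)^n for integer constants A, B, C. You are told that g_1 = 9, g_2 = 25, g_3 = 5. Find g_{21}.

The three given values yield: A + B - 2C = 9; 2A + B + 4C = 25; 3A + B - 8C = 5.
Subtracting the first from the second: A + 6C = 16.
Subtracting the second from the third: A - 12C = -20.
Solving: C = 2, A = 4, then B = 9.
So g_n = 4·n + 9 + 2·(-2)^n; at n=21 this is -4194211.

-4194211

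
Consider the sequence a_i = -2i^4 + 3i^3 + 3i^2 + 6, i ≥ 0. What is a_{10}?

a_{10} = -2·10^4 + 3·10^3 + 3·10^2 + 6 = -16694.

-16694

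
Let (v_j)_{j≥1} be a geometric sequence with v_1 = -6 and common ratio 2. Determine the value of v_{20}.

v_j = (-6)·2^(j-1).
v_{20} = (-6)·2^19 = -3145728.

-3145728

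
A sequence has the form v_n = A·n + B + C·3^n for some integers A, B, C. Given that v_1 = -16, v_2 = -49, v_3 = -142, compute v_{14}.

-23914885

Write the equations: A + B + 3C = -16; 2A + B + 9C = -49; 3A + B + 27C = -142.
Subtracting the first from the second: A + 6C = -33.
Subtracting the second from the third: A + 18C = -93.
Solving: C = -5, A = -3, then B = 2.
Therefore v_{14} = -42 + 2 + (-5)·4782969 = -23914885.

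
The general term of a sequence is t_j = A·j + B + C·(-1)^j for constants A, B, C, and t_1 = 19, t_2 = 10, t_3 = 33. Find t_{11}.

89

At j = 1, 2, 3: A + B - C = 19; 2A + B + C = 10; 3A + B - C = 33.
Subtracting the first from the second: A + 2C = -9.
Subtracting the second from the third: A - 2C = 23.
Solving: C = -8, A = 7, then B = 4.
So t_j = 7·j + 4 + (-8)·(-1)^j; at j=11 this is 89.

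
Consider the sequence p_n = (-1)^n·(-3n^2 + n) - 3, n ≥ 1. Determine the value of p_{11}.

(-1)^11 = -1; -3n^2 + n at n=11 is -352; so p_{11} = 349.

349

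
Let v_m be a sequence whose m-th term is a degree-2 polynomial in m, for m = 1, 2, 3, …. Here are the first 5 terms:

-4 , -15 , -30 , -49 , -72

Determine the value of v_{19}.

1st diffs: -11, -15, -19, -23.
2nd diffs: -4, -4, -4 (constant).
Newton forward-difference form: v_m = -4 + (-11)·C(m-1,1) + (-4)·C(m-1,2).
At m = 19: m-1 = 18, so v_{19} = -4 - 198 - 612 = -814.

-814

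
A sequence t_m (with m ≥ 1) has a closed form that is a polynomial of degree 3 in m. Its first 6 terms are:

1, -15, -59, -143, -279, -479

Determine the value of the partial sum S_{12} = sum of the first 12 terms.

-13144

1st diffs: -16, -44, -84, -136, -200.
2nd diffs: -28, -40, -52, -64.
3rd diffs: -12, -12, -12 (constant).
Newton forward-difference form: t_m = 1 + (-16)·C(m-1,1) + (-28)·C(m-1,2) + (-12)·C(m-1,3).
Continuing: …, -755, -1119, -1583, -2159, …, t_{12} = -3695.
Summing m = 1..12 (12 terms) gives -13144.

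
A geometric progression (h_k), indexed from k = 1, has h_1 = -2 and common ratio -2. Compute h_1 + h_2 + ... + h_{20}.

h_k = (-2)·(-2)^(k-1).
S = (-2)·((-2)^20 - 1)/(-2 - 1) = (-2)·(1048576 - 1)/(-3) = 699050.

699050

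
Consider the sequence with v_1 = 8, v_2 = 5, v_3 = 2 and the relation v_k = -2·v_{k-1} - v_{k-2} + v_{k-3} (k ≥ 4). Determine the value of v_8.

-4

v_4 = -1; v_5 = 5; v_6 = -7; v_7 = 8; v_8 = -4.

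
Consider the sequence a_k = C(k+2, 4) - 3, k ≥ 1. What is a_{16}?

3057

C(18, 4) = 3060, so a_{16} = 3057.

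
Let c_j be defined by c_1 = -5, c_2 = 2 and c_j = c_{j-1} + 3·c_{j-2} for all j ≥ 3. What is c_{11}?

-5302

c_3 = -13; c_4 = -7; c_5 = -46; c_6 = -67; c_7 = -205; c_8 = -406; c_9 = -1021; c_{10} = -2239; c_{11} = -5302.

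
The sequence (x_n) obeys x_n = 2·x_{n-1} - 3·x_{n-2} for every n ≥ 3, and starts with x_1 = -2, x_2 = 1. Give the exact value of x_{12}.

-395

Iterate the recurrence:
x_3 = 8, x_4 = 13, x_5 = 2, x_6 = -35, x_7 = -76, x_8 = -47, x_9 = 134, x_{10} = 409, x_{11} = 416, x_{12} = -395.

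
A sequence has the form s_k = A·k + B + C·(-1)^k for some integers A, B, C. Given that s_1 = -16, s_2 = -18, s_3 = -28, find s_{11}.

-76

Write the equations: A + B - C = -16; 2A + B + C = -18; 3A + B - C = -28.
Subtracting the first from the second: A + 2C = -2.
Subtracting the second from the third: A - 2C = -10.
Solving: C = 2, A = -6, then B = -8.
So s_k = -6·k + (-8) + 2·(-1)^k; at k=11 this is -76.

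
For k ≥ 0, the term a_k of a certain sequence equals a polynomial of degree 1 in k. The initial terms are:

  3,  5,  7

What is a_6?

15

1st diffs: 2, 2 (constant).
So a_k = 2k + 3.
Evaluating at k = 6 gives a_6 = 15.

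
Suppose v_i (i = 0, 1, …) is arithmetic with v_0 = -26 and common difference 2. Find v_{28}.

30

v_i = -26 + (i - 0)·2.
v_{28} = -26 + 28·2 = 30.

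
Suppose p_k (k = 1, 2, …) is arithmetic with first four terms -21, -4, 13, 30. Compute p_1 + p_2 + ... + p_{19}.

Common difference d = 17.
p_k = -21 + (k - 1)·17.
p_{19} = 285; S = 19·(-21 + 285)/2 = 2508.

2508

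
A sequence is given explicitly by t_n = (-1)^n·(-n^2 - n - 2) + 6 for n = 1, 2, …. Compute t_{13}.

(-1)^13 = -1; -n^2 - n - 2 at n=13 is -184; so t_{13} = 190.

190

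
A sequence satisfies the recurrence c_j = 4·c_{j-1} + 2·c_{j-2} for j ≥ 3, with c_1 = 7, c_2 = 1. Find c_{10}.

Step forward from the initial values:
c_3 = 18; c_4 = 74; c_5 = 332; c_6 = 1476; c_7 = 6568; c_8 = 29224; c_9 = 130032; c_{10} = 578576.

578576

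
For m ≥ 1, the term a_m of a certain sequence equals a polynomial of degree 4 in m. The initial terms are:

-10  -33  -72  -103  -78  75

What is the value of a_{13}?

15818

1st diffs: -23, -39, -31, 25, 153.
2nd diffs: -16, 8, 56, 128.
3rd diffs: 24, 48, 72.
4th diffs: 24, 24 (constant).
Newton forward-difference form: a_m = -10 + (-23)·C(m-1,1) + (-16)·C(m-1,2) + 24·C(m-1,3) + 24·C(m-1,4).
At m = 13: m-1 = 12, so a_{13} = -10 - 276 - 1056 + 5280 + 11880 = 15818.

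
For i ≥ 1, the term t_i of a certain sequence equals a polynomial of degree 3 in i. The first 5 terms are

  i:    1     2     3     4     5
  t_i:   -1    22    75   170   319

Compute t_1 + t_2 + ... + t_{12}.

14046

1st diffs: 23, 53, 95, 149.
2nd diffs: 30, 42, 54.
3rd diffs: 12, 12 (constant).
Newton forward-difference form: t_i = -1 + 23·C(i-1,1) + 30·C(i-1,2) + 12·C(i-1,3).
Continuing: …, 534, 827, 1210, 1695, …, t_{12} = 3882.
Summing i = 1..12 (12 terms) gives 14046.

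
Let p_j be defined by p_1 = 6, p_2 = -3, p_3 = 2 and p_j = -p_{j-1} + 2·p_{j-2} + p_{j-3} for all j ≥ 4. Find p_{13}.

305

Iterate the recurrence:
p_4 = -2; p_5 = 3; p_6 = -5; p_7 = 9; p_8 = -16; p_9 = 29; p_{10} = -52; p_{11} = 94; p_{12} = -169; p_{13} = 305.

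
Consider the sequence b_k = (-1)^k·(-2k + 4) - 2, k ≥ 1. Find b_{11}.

(-1)^11 = -1; -2k + 4 at k=11 is -18; so b_{11} = 16.

16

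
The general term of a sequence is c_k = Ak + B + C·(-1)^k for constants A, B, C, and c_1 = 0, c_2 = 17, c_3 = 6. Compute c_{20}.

Plug in k = 1, 2, 3: A + B - C = 0; 2A + B + C = 17; 3A + B - C = 6.
Subtracting the first from the second: A + 2C = 17.
Subtracting the second from the third: A - 2C = -11.
Solving: C = 7, A = 3, then B = 4.
So c_k = 3·k + 4 + 7·(-1)^k; at k=20 this is 71.

71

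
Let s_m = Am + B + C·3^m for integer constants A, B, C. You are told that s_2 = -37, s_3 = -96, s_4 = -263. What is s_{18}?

Write the equations: 2A + B + 9C = -37; 3A + B + 27C = -96; 4A + B + 81C = -263.
Subtracting the first from the second: A + 18C = -59.
Subtracting the second from the third: A + 54C = -167.
Solving: C = -3, A = -5, then B = 0.
So s_m = -5·m + 0 + (-3)·3^m; at m=18 this is -1162261557.

-1162261557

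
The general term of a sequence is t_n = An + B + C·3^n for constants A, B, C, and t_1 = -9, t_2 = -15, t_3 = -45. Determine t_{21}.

-20920706289

Write the equations: A + B + 3C = -9; 2A + B + 9C = -15; 3A + B + 27C = -45.
Subtracting the first from the second: A + 6C = -6.
Subtracting the second from the third: A + 18C = -30.
Solving: C = -2, A = 6, then B = -9.
Therefore t_{21} = 126 + (-9) + (-2)·10460353203 = -20920706289.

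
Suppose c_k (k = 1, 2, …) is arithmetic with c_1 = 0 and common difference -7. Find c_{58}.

c_k = 0 + (k - 1)·(-7).
c_{58} = 0 + 57·(-7) = -399.

-399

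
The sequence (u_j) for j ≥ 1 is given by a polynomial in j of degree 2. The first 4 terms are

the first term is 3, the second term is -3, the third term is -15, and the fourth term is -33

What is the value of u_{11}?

-327

1st diffs: -6, -12, -18.
2nd diffs: -6, -6 (constant).
Newton forward-difference form: u_j = 3 + (-6)·C(j-1,1) + (-6)·C(j-1,2).
At j = 11: j-1 = 10, so u_{11} = 3 - 60 - 270 = -327.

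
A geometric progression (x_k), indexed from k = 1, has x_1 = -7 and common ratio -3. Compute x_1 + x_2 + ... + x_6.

1274

x_k = (-7)·(-3)^(k-1).
S = (-7)·((-3)^6 - 1)/(-3 - 1) = (-7)·(729 - 1)/(-4) = 1274.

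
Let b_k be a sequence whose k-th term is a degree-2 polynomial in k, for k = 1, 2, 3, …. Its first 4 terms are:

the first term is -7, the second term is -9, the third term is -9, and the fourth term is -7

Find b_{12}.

1st diffs: -2, 0, 2.
2nd diffs: 2, 2 (constant).
Newton forward-difference form: b_k = -7 + (-2)·C(k-1,1) + 2·C(k-1,2).
At k = 12: k-1 = 11, so b_{12} = -7 - 22 + 110 = 81.

81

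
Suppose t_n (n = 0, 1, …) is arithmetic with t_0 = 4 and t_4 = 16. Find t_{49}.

Common difference d = (16 - 4) / (4 - 0) = 3.
t_n = 4 + (n - 0)·3.
t_{49} = 4 + 49·3 = 151.

151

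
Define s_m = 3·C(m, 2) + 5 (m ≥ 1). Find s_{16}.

365

C(16, 2) = 120, so s_{16} = 365.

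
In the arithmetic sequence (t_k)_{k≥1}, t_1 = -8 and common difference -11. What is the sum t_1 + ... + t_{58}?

-18647

t_k = -8 + (k - 1)·(-11).
t_{58} = -635; S = 58·(-8 + (-635))/2 = -18647.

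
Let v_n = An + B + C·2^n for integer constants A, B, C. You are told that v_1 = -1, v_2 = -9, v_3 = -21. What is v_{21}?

At n = 1, 2, 3: A + B + 2C = -1; 2A + B + 4C = -9; 3A + B + 8C = -21.
Subtracting the first from the second: A + 2C = -8.
Subtracting the second from the third: A + 4C = -12.
Solving: C = -2, A = -4, then B = 7.
Hence v_{21} = -4·21 + 7 + (-2)·2097152 = -4194381.

-4194381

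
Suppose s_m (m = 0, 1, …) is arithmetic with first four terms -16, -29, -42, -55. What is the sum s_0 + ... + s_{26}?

Common difference d = -13.
s_m = -16 + (m - 0)·(-13).
s_{26} = -354; S = 27·(-16 + (-354))/2 = -4995.

-4995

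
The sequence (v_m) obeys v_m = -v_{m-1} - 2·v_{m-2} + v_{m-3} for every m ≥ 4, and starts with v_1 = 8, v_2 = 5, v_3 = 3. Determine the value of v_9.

Step forward from the initial values:
v_4 = -5  v_5 = 4  v_6 = 9  v_7 = -22  v_8 = 8  v_9 = 45.

45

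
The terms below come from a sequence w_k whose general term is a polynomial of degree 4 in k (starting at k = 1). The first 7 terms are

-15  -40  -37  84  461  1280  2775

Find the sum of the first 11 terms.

1st diffs: -25, 3, 121, 377, 819, 1495.
2nd diffs: 28, 118, 256, 442, 676.
3rd diffs: 90, 138, 186, 234.
4th diffs: 48, 48, 48 (constant).
So w_k = 2k^4 - 5k^3 - 6k^2 - 2k - 4.
Continuing: 5228, 8969, 14376, 21875.
Summing k = 1..11 (11 terms) gives 54956.

54956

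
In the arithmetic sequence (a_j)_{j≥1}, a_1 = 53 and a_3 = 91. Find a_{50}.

Common difference d = (91 - 53) / (3 - 1) = 19.
a_j = 53 + (j - 1)·19.
a_{50} = 53 + 49·19 = 984.

984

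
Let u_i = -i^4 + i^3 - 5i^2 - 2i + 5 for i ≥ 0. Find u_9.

-6250

u_9 = -1·9^4 + 1·9^3 - 5·9^2 - 2·9 + 5 = -6250.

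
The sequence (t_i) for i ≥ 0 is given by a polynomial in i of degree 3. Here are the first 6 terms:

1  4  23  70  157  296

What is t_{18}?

1st diffs: 3, 19, 47, 87, 139.
2nd diffs: 16, 28, 40, 52.
3rd diffs: 12, 12, 12 (constant).
Newton forward-difference form: t_i = 1 + 3·C(i,1) + 16·C(i,2) + 12·C(i,3).
At i = 18: i = 18, so t_{18} = 1 + 54 + 2448 + 9792 = 12295.

12295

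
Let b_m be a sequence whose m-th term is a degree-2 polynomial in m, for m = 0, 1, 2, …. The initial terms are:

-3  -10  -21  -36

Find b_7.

-136

1st diffs: -7, -11, -15.
2nd diffs: -4, -4 (constant).
Newton forward-difference form: b_m = -3 + (-7)·C(m,1) + (-4)·C(m,2).
At m = 7: m = 7, so b_7 = -3 - 49 - 84 = -136.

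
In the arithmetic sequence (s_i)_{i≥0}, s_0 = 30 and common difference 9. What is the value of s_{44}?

s_i = 30 + (i - 0)·9.
s_{44} = 30 + 44·9 = 426.

426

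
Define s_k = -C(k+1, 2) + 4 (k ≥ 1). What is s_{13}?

C(14, 2) = 91, so s_{13} = -87.

-87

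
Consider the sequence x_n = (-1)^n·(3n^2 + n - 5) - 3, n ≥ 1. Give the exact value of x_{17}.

-882

(-1)^17 = -1; 3n^2 + n - 5 at n=17 is 879; so x_{17} = -882.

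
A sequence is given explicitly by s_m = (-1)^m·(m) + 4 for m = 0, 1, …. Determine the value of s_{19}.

(-1)^19 = -1; m at m=19 is 19; so s_{19} = -15.

-15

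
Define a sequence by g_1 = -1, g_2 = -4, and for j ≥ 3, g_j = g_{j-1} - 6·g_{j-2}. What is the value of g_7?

Step forward from the initial values:
g_3 = 2;  g_4 = 26;  g_5 = 14;  g_6 = -142;  g_7 = -226.

-226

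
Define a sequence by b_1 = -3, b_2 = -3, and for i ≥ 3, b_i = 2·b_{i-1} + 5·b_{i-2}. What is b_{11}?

Applying the relation repeatedly:
b_3 = -21  b_4 = -57  b_5 = -219  b_6 = -723  b_7 = -2541  b_8 = -8697  b_9 = -30099  b_{10} = -103683  b_{11} = -357861.

-357861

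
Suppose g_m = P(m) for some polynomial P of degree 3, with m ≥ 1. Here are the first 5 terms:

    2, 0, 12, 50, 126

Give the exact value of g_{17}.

8370

1st diffs: -2, 12, 38, 76.
2nd diffs: 14, 26, 38.
3rd diffs: 12, 12 (constant).
So g_m = 2m^3 - 5m^2 - m + 6.
Evaluating at m = 17 gives g_{17} = 8370.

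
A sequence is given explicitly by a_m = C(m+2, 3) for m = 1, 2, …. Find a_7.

84

C(9, 3) = 84, so a_7 = 84.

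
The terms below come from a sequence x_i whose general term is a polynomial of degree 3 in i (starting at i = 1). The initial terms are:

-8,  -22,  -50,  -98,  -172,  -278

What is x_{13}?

1st diffs: -14, -28, -48, -74, -106.
2nd diffs: -14, -20, -26, -32.
3rd diffs: -6, -6, -6 (constant).
Newton forward-difference form: x_i = -8 + (-14)·C(i-1,1) + (-14)·C(i-1,2) + (-6)·C(i-1,3).
At i = 13: i-1 = 12, so x_{13} = -8 - 168 - 924 - 1320 = -2420.

-2420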